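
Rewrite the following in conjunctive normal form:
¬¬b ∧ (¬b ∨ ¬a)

¬¬b ∧ (¬b ∨ ¬a)
= b ∧ (¬b ∨ ¬a)   [double negation]

b ∧ (¬b ∨ ¬a)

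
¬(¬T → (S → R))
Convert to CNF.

¬T ∧ S ∧ ¬R

¬(¬T → (S → R))
⇔ ¬(¬¬T ∨ (S → R))   [eliminate →]
⇔ ¬(¬¬T ∨ ¬S ∨ R)   [eliminate →]
⇔ ¬¬¬T ∧ ¬¬S ∧ ¬R   [De Morgan]
⇔ ¬T ∧ ¬¬S ∧ ¬R   [double negation]
⇔ ¬T ∧ S ∧ ¬R   [double negation]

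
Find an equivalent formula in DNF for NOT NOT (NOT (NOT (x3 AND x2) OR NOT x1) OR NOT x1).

(x3 AND x2 AND x1) OR NOT x1

NOT NOT (NOT (NOT (x3 AND x2) OR NOT x1) OR NOT x1)
≡ NOT (NOT (x3 AND x2) OR NOT x1) OR NOT x1   [double negation]
≡ (NOT NOT (x3 AND x2) AND NOT NOT x1) OR NOT x1   [De Morgan]
≡ (x3 AND x2 AND NOT NOT x1) OR NOT x1   [double negation]
≡ (x3 AND x2 AND x1) OR NOT x1   [double negation]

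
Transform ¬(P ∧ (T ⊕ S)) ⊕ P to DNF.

¬(P ∧ (T ⊕ S)) ⊕ P
≡ (¬(P ∧ (T ⊕ S)) ∧ ¬P) ∨ (¬¬(P ∧ (T ⊕ S)) ∧ P)   [expand ⊕]
≡ (¬(P ∧ ((T ∧ ¬S) ∨ (¬T ∧ S))) ∧ ¬P) ∨ (¬¬(P ∧ (T ⊕ S)) ∧ P)   [expand ⊕]
≡ (¬(P ∧ ((T ∧ ¬S) ∨ (¬T ∧ S))) ∧ ¬P) ∨ (¬¬(P ∧ ((T ∧ ¬S) ∨ (¬T ∧ S))) ∧ P)   [expand ⊕]
≡ ((¬P ∨ ¬((T ∧ ¬S) ∨ (¬T ∧ S))) ∧ ¬P) ∨ (¬¬(P ∧ ((T ∧ ¬S) ∨ (¬T ∧ S))) ∧ P)   [De Morgan]
≡ ((¬P ∨ (¬(T ∧ ¬S) ∧ ¬(¬T ∧ S))) ∧ ¬P) ∨ (¬¬(P ∧ ((T ∧ ¬S) ∨ (¬T ∧ S))) ∧ P)   [De Morgan]
≡ ((¬P ∨ ((¬T ∨ ¬¬S) ∧ ¬(¬T ∧ S))) ∧ ¬P) ∨ (¬¬(P ∧ ((T ∧ ¬S) ∨ (¬T ∧ S))) ∧ P)   [De Morgan]
≡ ((¬P ∨ ((¬T ∨ S) ∧ ¬(¬T ∧ S))) ∧ ¬P) ∨ (¬¬(P ∧ ((T ∧ ¬S) ∨ (¬T ∧ S))) ∧ P)   [double negation]
≡ ((¬P ∨ ((¬T ∨ S) ∧ (¬¬T ∨ ¬S))) ∧ ¬P) ∨ (¬¬(P ∧ ((T ∧ ¬S) ∨ (¬T ∧ S))) ∧ P)   [De Morgan]
≡ ((¬P ∨ ((¬T ∨ S) ∧ (T ∨ ¬S))) ∧ ¬P) ∨ (¬¬(P ∧ ((T ∧ ¬S) ∨ (¬T ∧ S))) ∧ P)   [double negation]
≡ ((¬P ∨ ((¬T ∨ S) ∧ (T ∨ ¬S))) ∧ ¬P) ∨ (P ∧ ((T ∧ ¬S) ∨ (¬T ∧ S)) ∧ P)   [double negation]
≡ (¬P ∧ ¬P) ∨ (¬T ∧ T ∧ ¬P) ∨ (¬T ∧ ¬S ∧ ¬P) ∨ (S ∧ T ∧ ¬P) ∨ (S ∧ ¬S ∧ ¬P) ∨ (P ∧ T ∧ ¬S ∧ P) ∨ (P ∧ ¬T ∧ S ∧ P)   [distribute ∧ over ∨]
≡ ¬P ∨ (P ∧ T ∧ ¬S) ∨ (P ∧ ¬T ∧ S)   [simplify]

¬P ∨ (P ∧ T ∧ ¬S) ∨ (P ∧ ¬T ∧ S)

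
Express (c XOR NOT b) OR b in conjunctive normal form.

(c XOR NOT b) OR b
= ((c OR NOT b) AND NOT (c AND NOT b)) OR b
= ((c OR NOT b) AND (NOT c OR NOT NOT b)) OR b
= ((c OR NOT b) AND (NOT c OR b)) OR b
= (c OR NOT b OR b) AND (NOT c OR b OR b)
= NOT c OR b

NOT c OR b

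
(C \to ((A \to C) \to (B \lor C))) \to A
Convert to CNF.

(C \to ((A \to C) \to (B \lor C))) \to A
= \lnot (C \to ((A \to C) \to (B \lor C))) \lor A
= \lnot (\lnot C \lor ((A \to C) \to (B \lor C))) \lor A
= \lnot (\lnot C \lor \lnot (A \to C) \lor B \lor C) \lor A
= \lnot (\lnot C \lor \lnot (\lnot A \lor C) \lor B \lor C) \lor A
= (\lnot \lnot C \land \lnot \lnot (\lnot A \lor C) \land \lnot B \land \lnot C) \lor A
= (C \land \lnot \lnot (\lnot A \lor C) \land \lnot B \land \lnot C) \lor A
= (C \land (\lnot A \lor C) \land \lnot B \land \lnot C) \lor A
= (C \lor A) \land (\lnot A \lor C \lor A) \land (\lnot B \lor A) \land (\lnot C \lor A)
= (C \lor A) \land (\lnot B \lor A) \land (\lnot C \lor A)

(C \lor A) \land (\lnot B \lor A) \land (\lnot C \lor A)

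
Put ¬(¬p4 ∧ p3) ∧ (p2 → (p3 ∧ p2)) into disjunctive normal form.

(p4 ∧ ¬p2) ∨ (p4 ∧ p3 ∧ p2) ∨ (¬p3 ∧ ¬p2)

¬(¬p4 ∧ p3) ∧ (p2 → (p3 ∧ p2))
≡ ¬(¬p4 ∧ p3) ∧ (¬p2 ∨ (p3 ∧ p2))   — eliminate →
≡ (¬¬p4 ∨ ¬p3) ∧ (¬p2 ∨ (p3 ∧ p2))   — De Morgan
≡ (p4 ∨ ¬p3) ∧ (¬p2 ∨ (p3 ∧ p2))   — double negation
≡ (p4 ∧ ¬p2) ∨ (p4 ∧ p3 ∧ p2) ∨ (¬p3 ∧ ¬p2) ∨ (¬p3 ∧ p3 ∧ p2)   — distribute ∧ over ∨
≡ (p4 ∧ ¬p2) ∨ (p4 ∧ p3 ∧ p2) ∨ (¬p3 ∧ ¬p2)   — simplify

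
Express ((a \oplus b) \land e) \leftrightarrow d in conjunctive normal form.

((a \oplus b) \land e) \leftrightarrow d
= (((a \oplus b) \land e) \to d) \land (d \to ((a \oplus b) \land e))   — eliminate \leftrightarrow
= (\lnot ((a \oplus b) \land e) \lor d) \land (d \to ((a \oplus b) \land e))   — eliminate \to
= (\lnot ((a \lor b) \land \lnot (a \land b) \land e) \lor d) \land (d \to ((a \oplus b) \land e))   — expand \oplus
= (\lnot ((a \lor b) \land \lnot (a \land b) \land e) \lor d) \land (\lnot d \lor ((a \oplus b) \land e))   — eliminate \to
= (\lnot ((a \lor b) \land \lnot (a \land b) \land e) \lor d) \land (\lnot d \lor ((a \lor b) \land \lnot (a \land b) \land e))   — expand \oplus
= (\lnot (a \lor b) \lor \lnot \lnot (a \land b) \lor \lnot e \lor d) \land (\lnot d \lor ((a \lor b) \land \lnot (a \land b) \land e))   — De Morgan
= ((\lnot a \land \lnot b) \lor \lnot \lnot (a \land b) \lor \lnot e \lor d) \land (\lnot d \lor ((a \lor b) \land \lnot (a \land b) \land e))   — De Morgan
= ((\lnot a \land \lnot b) \lor (a \land b) \lor \lnot e \lor d) \land (\lnot d \lor ((a \lor b) \land \lnot (a \land b) \land e))   — double negation
= ((\lnot a \land \lnot b) \lor (a \land b) \lor \lnot e \lor d) \land (\lnot d \lor ((a \lor b) \land (\lnot a \lor \lnot b) \land e))   — De Morgan
= (\lnot a \lor a \lor \lnot e \lor d) \land (\lnot a \lor b \lor \lnot e \lor d) \land (\lnot b \lor a \lor \lnot e \lor d) \land (\lnot b \lor b \lor \lnot e \lor d) \land (\lnot d \lor a \lor b) \land (\lnot d \lor \lnot a \lor \lnot b) \land (\lnot d \lor e)   — distribute \lor over \land
= (\lnot a \lor b \lor \lnot e \lor d) \land (\lnot b \lor a \lor \lnot e \lor d) \land (\lnot d \lor a \lor b) \land (\lnot d \lor \lnot a \lor \lnot b) \land (\lnot d \lor e)   — simplify

(\lnot a \lor b \lor \lnot e \lor d) \land (\lnot b \lor a \lor \lnot e \lor d) \land (\lnot d \lor a \lor b) \land (\lnot d \lor \lnot a \lor \lnot b) \land (\lnot d \lor e)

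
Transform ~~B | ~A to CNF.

B | ~A

~~B | ~A
= B | ~A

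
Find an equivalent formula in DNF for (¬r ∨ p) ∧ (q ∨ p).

(¬r ∧ q) ∨ p

(¬r ∨ p) ∧ (q ∨ p)
⇔ (¬r ∧ q) ∨ (¬r ∧ p) ∨ (p ∧ q) ∨ (p ∧ p)   (distribute ∧ over ∨)
⇔ (¬r ∧ q) ∨ p   (simplify)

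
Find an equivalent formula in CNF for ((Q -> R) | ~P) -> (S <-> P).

((Q -> R) | ~P) -> (S <-> P)
≡ ~((Q -> R) | ~P) | (S <-> P)   [eliminate ->]
≡ ~(~Q | R | ~P) | (S <-> P)   [eliminate ->]
≡ ~(~Q | R | ~P) | ((S -> P) & (P -> S))   [eliminate <->]
≡ ~(~Q | R | ~P) | ((~S | P) & (P -> S))   [eliminate ->]
≡ ~(~Q | R | ~P) | ((~S | P) & (~P | S))   [eliminate ->]
≡ (~~Q & ~R & ~~P) | ((~S | P) & (~P | S))   [De Morgan]
≡ (Q & ~R & ~~P) | ((~S | P) & (~P | S))   [double negation]
≡ (Q & ~R & P) | ((~S | P) & (~P | S))   [double negation]
≡ (Q | ~S | P) & (Q | ~P | S) & (~R | ~S | P) & (~R | ~P | S) & (P | ~S | P) & (P | ~P | S)   [distribute | over &]
≡ (Q | ~P | S) & (~R | ~P | S) & (P | ~S)   [simplify]

(Q | ~P | S) & (~R | ~P | S) & (P | ~S)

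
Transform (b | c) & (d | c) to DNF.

(b & d) | c

(b | c) & (d | c)
≡ (b & d) | (b & c) | (c & d) | (c & c)   — distribute & over |
≡ (b & d) | c   — simplify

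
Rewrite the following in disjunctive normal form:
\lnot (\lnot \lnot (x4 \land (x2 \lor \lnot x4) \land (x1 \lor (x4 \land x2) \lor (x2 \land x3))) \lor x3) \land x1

(\lnot x4 \land \lnot x3 \land x1) \lor (\lnot x2 \land x4 \land \lnot x3 \land x1)

\lnot (\lnot \lnot (x4 \land (x2 \lor \lnot x4) \land (x1 \lor (x4 \land x2) \lor (x2 \land x3))) \lor x3) \land x1
⇔ \lnot \lnot \lnot (x4 \land (x2 \lor \lnot x4) \land (x1 \lor (x4 \land x2) \lor (x2 \land x3))) \land \lnot x3 \land x1   [De Morgan]
⇔ \lnot (x4 \land (x2 \lor \lnot x4) \land (x1 \lor (x4 \land x2) \lor (x2 \land x3))) \land \lnot x3 \land x1   [double negation]
⇔ (\lnot x4 \lor \lnot (x2 \lor \lnot x4) \lor \lnot (x1 \lor (x4 \land x2) \lor (x2 \land x3))) \land \lnot x3 \land x1   [De Morgan]
⇔ (\lnot x4 \lor (\lnot x2 \land \lnot \lnot x4) \lor \lnot (x1 \lor (x4 \land x2) \lor (x2 \land x3))) \land \lnot x3 \land x1   [De Morgan]
⇔ (\lnot x4 \lor (\lnot x2 \land x4) \lor \lnot (x1 \lor (x4 \land x2) \lor (x2 \land x3))) \land \lnot x3 \land x1   [double negation]
⇔ (\lnot x4 \lor (\lnot x2 \land x4) \lor (\lnot x1 \land \lnot (x4 \land x2) \land \lnot (x2 \land x3))) \land \lnot x3 \land x1   [De Morgan]
⇔ (\lnot x4 \lor (\lnot x2 \land x4) \lor (\lnot x1 \land (\lnot x4 \lor \lnot x2) \land \lnot (x2 \land x3))) \land \lnot x3 \land x1   [De Morgan]
⇔ (\lnot x4 \lor (\lnot x2 \land x4) \lor (\lnot x1 \land (\lnot x4 \lor \lnot x2) \land (\lnot x2 \lor \lnot x3))) \land \lnot x3 \land x1   [De Morgan]
⇔ (\lnot x4 \land \lnot x3 \land x1) \lor (\lnot x2 \land x4 \land \lnot x3 \land x1) \lor (\lnot x1 \land \lnot x4 \land \lnot x2 \land \lnot x3 \land x1) \lor (\lnot x1 \land \lnot x4 \land \lnot x3 \land \lnot x3 \land x1) \lor (\lnot x1 \land \lnot x2 \land \lnot x2 \land \lnot x3 \land x1) \lor (\lnot x1 \land \lnot x2 \land \lnot x3 \land \lnot x3 \land x1)   [distribute \land over \lor]
⇔ (\lnot x4 \land \lnot x3 \land x1) \lor (\lnot x2 \land x4 \land \lnot x3 \land x1)   [simplify]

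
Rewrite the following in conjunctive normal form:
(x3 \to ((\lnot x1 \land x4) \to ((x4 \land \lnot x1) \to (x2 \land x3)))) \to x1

(x3 \lor x1) \land (x4 \lor x1) \land (\lnot x2 \lor \lnot x3 \lor x1)

(x3 \to ((\lnot x1 \land x4) \to ((x4 \land \lnot x1) \to (x2 \land x3)))) \to x1
≡ \lnot (x3 \to ((\lnot x1 \land x4) \to ((x4 \land \lnot x1) \to (x2 \land x3)))) \lor x1
≡ \lnot (\lnot x3 \lor ((\lnot x1 \land x4) \to ((x4 \land \lnot x1) \to (x2 \land x3)))) \lor x1
≡ \lnot (\lnot x3 \lor \lnot (\lnot x1 \land x4) \lor ((x4 \land \lnot x1) \to (x2 \land x3))) \lor x1
≡ \lnot (\lnot x3 \lor \lnot (\lnot x1 \land x4) \lor \lnot (x4 \land \lnot x1) \lor (x2 \land x3)) \lor x1
≡ (\lnot \lnot x3 \land \lnot \lnot (\lnot x1 \land x4) \land \lnot \lnot (x4 \land \lnot x1) \land \lnot (x2 \land x3)) \lor x1
≡ (x3 \land \lnot \lnot (\lnot x1 \land x4) \land \lnot \lnot (x4 \land \lnot x1) \land \lnot (x2 \land x3)) \lor x1
≡ (x3 \land \lnot x1 \land x4 \land \lnot \lnot (x4 \land \lnot x1) \land \lnot (x2 \land x3)) \lor x1
≡ (x3 \land \lnot x1 \land x4 \land x4 \land \lnot x1 \land \lnot (x2 \land x3)) \lor x1
≡ (x3 \land \lnot x1 \land x4 \land x4 \land \lnot x1 \land (\lnot x2 \lor \lnot x3)) \lor x1
≡ (x3 \lor x1) \land (\lnot x1 \lor x1) \land (x4 \lor x1) \land (x4 \lor x1) \land (\lnot x1 \lor x1) \land (\lnot x2 \lor \lnot x3 \lor x1)
≡ (x3 \lor x1) \land (x4 \lor x1) \land (\lnot x2 \lor \lnot x3 \lor x1)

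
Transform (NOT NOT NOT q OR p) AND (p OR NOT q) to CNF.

(NOT NOT NOT q OR p) AND (p OR NOT q)
≡ (NOT q OR p) AND (p OR NOT q)
≡ NOT q OR p

NOT q OR p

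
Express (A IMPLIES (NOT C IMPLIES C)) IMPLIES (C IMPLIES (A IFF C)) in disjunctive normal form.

NOT C OR (C AND A)

(A IMPLIES (NOT C IMPLIES C)) IMPLIES (C IMPLIES (A IFF C))
≡ NOT (A IMPLIES (NOT C IMPLIES C)) OR (C IMPLIES (A IFF C))
≡ NOT (NOT A OR (NOT C IMPLIES C)) OR (C IMPLIES (A IFF C))
≡ NOT (NOT A OR NOT NOT C OR C) OR (C IMPLIES (A IFF C))
≡ NOT (NOT A OR NOT NOT C OR C) OR NOT C OR (A IFF C)
≡ NOT (NOT A OR NOT NOT C OR C) OR NOT C OR ((A IMPLIES C) AND (C IMPLIES A))
≡ NOT (NOT A OR NOT NOT C OR C) OR NOT C OR ((NOT A OR C) AND (C IMPLIES A))
≡ NOT (NOT A OR NOT NOT C OR C) OR NOT C OR ((NOT A OR C) AND (NOT C OR A))
≡ (NOT NOT A AND NOT NOT NOT C AND NOT C) OR NOT C OR ((NOT A OR C) AND (NOT C OR A))
≡ (A AND NOT NOT NOT C AND NOT C) OR NOT C OR ((NOT A OR C) AND (NOT C OR A))
≡ (A AND NOT C AND NOT C) OR NOT C OR ((NOT A OR C) AND (NOT C OR A))
≡ (A AND NOT C AND NOT C) OR NOT C OR (NOT A AND NOT C) OR (NOT A AND A) OR (C AND NOT C) OR (C AND A)
≡ NOT C OR (C AND A)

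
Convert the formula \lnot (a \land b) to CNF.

\lnot (a \land b)
= \lnot a \lor \lnot b   (De Morgan)

\lnot a \lor \lnot b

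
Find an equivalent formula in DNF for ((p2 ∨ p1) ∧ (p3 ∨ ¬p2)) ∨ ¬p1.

((p2 ∨ p1) ∧ (p3 ∨ ¬p2)) ∨ ¬p1
⇔ (p2 ∧ p3) ∨ (p2 ∧ ¬p2) ∨ (p1 ∧ p3) ∨ (p1 ∧ ¬p2) ∨ ¬p1   — distribute ∧ over ∨
⇔ (p2 ∧ p3) ∨ (p1 ∧ p3) ∨ (p1 ∧ ¬p2) ∨ ¬p1   — simplify

(p2 ∧ p3) ∨ (p1 ∧ p3) ∨ (p1 ∧ ¬p2) ∨ ¬p1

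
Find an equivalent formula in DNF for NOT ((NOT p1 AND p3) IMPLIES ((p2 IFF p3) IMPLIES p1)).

NOT p1 AND p3 AND p2

NOT ((NOT p1 AND p3) IMPLIES ((p2 IFF p3) IMPLIES p1))
≡ NOT (NOT (NOT p1 AND p3) OR ((p2 IFF p3) IMPLIES p1))   [eliminate IMPLIES]
≡ NOT (NOT (NOT p1 AND p3) OR NOT (p2 IFF p3) OR p1)   [eliminate IMPLIES]
≡ NOT (NOT (NOT p1 AND p3) OR NOT ((p2 IMPLIES p3) AND (p3 IMPLIES p2)) OR p1)   [eliminate IFF]
≡ NOT (NOT (NOT p1 AND p3) OR NOT ((NOT p2 OR p3) AND (p3 IMPLIES p2)) OR p1)   [eliminate IMPLIES]
≡ NOT (NOT (NOT p1 AND p3) OR NOT ((NOT p2 OR p3) AND (NOT p3 OR p2)) OR p1)   [eliminate IMPLIES]
≡ NOT NOT (NOT p1 AND p3) AND NOT NOT ((NOT p2 OR p3) AND (NOT p3 OR p2)) AND NOT p1   [De Morgan]
≡ NOT p1 AND p3 AND NOT NOT ((NOT p2 OR p3) AND (NOT p3 OR p2)) AND NOT p1   [double negation]
≡ NOT p1 AND p3 AND (NOT p2 OR p3) AND (NOT p3 OR p2) AND NOT p1   [double negation]
≡ (NOT p1 AND p3 AND NOT p2 AND NOT p3 AND NOT p1) OR (NOT p1 AND p3 AND NOT p2 AND p2 AND NOT p1) OR (NOT p1 AND p3 AND p3 AND NOT p3 AND NOT p1) OR (NOT p1 AND p3 AND p3 AND p2 AND NOT p1)   [distribute AND over OR]
≡ NOT p1 AND p3 AND p2   [simplify]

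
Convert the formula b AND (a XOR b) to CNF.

b AND (a XOR b)
= b AND (a OR b) AND NOT (a AND b)
= b AND (a OR b) AND (NOT a OR NOT b)
= b AND (NOT a OR NOT b)

b AND (NOT a OR NOT b)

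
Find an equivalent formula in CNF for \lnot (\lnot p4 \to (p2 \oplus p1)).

\lnot (\lnot p4 \to (p2 \oplus p1))
⇔ \lnot (\lnot \lnot p4 \lor (p2 \oplus p1))   (eliminate \to)
⇔ \lnot (\lnot \lnot p4 \lor ((p2 \lor p1) \land \lnot (p2 \land p1)))   (expand \oplus)
⇔ \lnot \lnot \lnot p4 \land \lnot ((p2 \lor p1) \land \lnot (p2 \land p1))   (De Morgan)
⇔ \lnot p4 \land \lnot ((p2 \lor p1) \land \lnot (p2 \land p1))   (double negation)
⇔ \lnot p4 \land (\lnot (p2 \lor p1) \lor \lnot \lnot (p2 \land p1))   (De Morgan)
⇔ \lnot p4 \land ((\lnot p2 \land \lnot p1) \lor \lnot \lnot (p2 \land p1))   (De Morgan)
⇔ \lnot p4 \land ((\lnot p2 \land \lnot p1) \lor (p2 \land p1))   (double negation)
⇔ \lnot p4 \land (\lnot p2 \lor p2) \land (\lnot p2 \lor p1) \land (\lnot p1 \lor p2) \land (\lnot p1 \lor p1)   (distribute \lor over \land)
⇔ \lnot p4 \land (\lnot p2 \lor p1) \land (\lnot p1 \lor p2)   (simplify)

\lnot p4 \land (\lnot p2 \lor p1) \land (\lnot p1 \lor p2)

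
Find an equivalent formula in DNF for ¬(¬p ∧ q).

p ∨ ¬q

¬(¬p ∧ q)
= ¬¬p ∨ ¬q   (De Morgan)
= p ∨ ¬q   (double negation)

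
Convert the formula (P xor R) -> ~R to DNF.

(R & P) | ~R

(P xor R) -> ~R
≡ ~(P xor R) | ~R   [eliminate ->]
≡ ~((P & ~R) | (~P & R)) | ~R   [expand xor]
≡ (~(P & ~R) & ~(~P & R)) | ~R   [De Morgan]
≡ ((~P | ~~R) & ~(~P & R)) | ~R   [De Morgan]
≡ ((~P | R) & ~(~P & R)) | ~R   [double negation]
≡ ((~P | R) & (~~P | ~R)) | ~R   [De Morgan]
≡ ((~P | R) & (P | ~R)) | ~R   [double negation]
≡ (~P & P) | (~P & ~R) | (R & P) | (R & ~R) | ~R   [distribute & over |]
≡ (R & P) | ~R   [simplify]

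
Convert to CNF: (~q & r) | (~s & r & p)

(~q | ~s) & (~q | p) & r

(~q & r) | (~s & r & p)
≡ (~q | ~s) & (~q | r) & (~q | p) & (r | ~s) & (r | r) & (r | p)   [distribute | over &]
≡ (~q | ~s) & (~q | p) & r   [simplify]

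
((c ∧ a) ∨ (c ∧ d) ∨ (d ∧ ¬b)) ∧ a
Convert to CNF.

((c ∧ a) ∨ (c ∧ d) ∨ (d ∧ ¬b)) ∧ a
⇔ (c ∨ c ∨ d) ∧ (c ∨ c ∨ ¬b) ∧ (c ∨ d ∨ d) ∧ (c ∨ d ∨ ¬b) ∧ (a ∨ c ∨ d) ∧ (a ∨ c ∨ ¬b) ∧ (a ∨ d ∨ d) ∧ (a ∨ d ∨ ¬b) ∧ a   [distribute ∨ over ∧]
⇔ (c ∨ d) ∧ (c ∨ ¬b) ∧ a   [simplify]

(c ∨ d) ∧ (c ∨ ¬b) ∧ a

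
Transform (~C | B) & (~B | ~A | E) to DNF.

(~C | B) & (~B | ~A | E)
⇔ (~C & ~B) | (~C & ~A) | (~C & E) | (B & ~B) | (B & ~A) | (B & E)
⇔ (~C & ~B) | (~C & ~A) | (~C & E) | (B & ~A) | (B & E)

(~C & ~B) | (~C & ~A) | (~C & E) | (B & ~A) | (B & E)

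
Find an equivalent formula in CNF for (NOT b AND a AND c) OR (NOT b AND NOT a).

NOT b AND (c OR NOT a)

(NOT b AND a AND c) OR (NOT b AND NOT a)
⇔ (NOT b OR NOT b) AND (NOT b OR NOT a) AND (a OR NOT b) AND (a OR NOT a) AND (c OR NOT b) AND (c OR NOT a)   — distribute OR over AND
⇔ NOT b AND (c OR NOT a)   — simplify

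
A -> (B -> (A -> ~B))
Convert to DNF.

A -> (B -> (A -> ~B))
⇔ ~A | (B -> (A -> ~B))   — eliminate ->
⇔ ~A | ~B | (A -> ~B)   — eliminate ->
⇔ ~A | ~B | ~A | ~B   — eliminate ->
⇔ ~A | ~B   — simplify

~A | ~B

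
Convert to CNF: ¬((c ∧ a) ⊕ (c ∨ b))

(¬c ∨ a) ∧ (¬b ∨ c) ∧ (¬b ∨ a)

¬((c ∧ a) ⊕ (c ∨ b))
≡ ¬(((c ∧ a) ∨ c ∨ b) ∧ ¬(c ∧ a ∧ (c ∨ b)))   [expand ⊕]
≡ ¬((c ∧ a) ∨ c ∨ b) ∨ ¬¬(c ∧ a ∧ (c ∨ b))   [De Morgan]
≡ (¬(c ∧ a) ∧ ¬c ∧ ¬b) ∨ ¬¬(c ∧ a ∧ (c ∨ b))   [De Morgan]
≡ ((¬c ∨ ¬a) ∧ ¬c ∧ ¬b) ∨ ¬¬(c ∧ a ∧ (c ∨ b))   [De Morgan]
≡ ((¬c ∨ ¬a) ∧ ¬c ∧ ¬b) ∨ (c ∧ a ∧ (c ∨ b))   [double negation]
≡ (¬c ∨ ¬a ∨ c) ∧ (¬c ∨ ¬a ∨ a) ∧ (¬c ∨ ¬a ∨ c ∨ b) ∧ (¬c ∨ c) ∧ (¬c ∨ a) ∧ (¬c ∨ c ∨ b) ∧ (¬b ∨ c) ∧ (¬b ∨ a) ∧ (¬b ∨ c ∨ b)   [distribute ∨ over ∧]
≡ (¬c ∨ a) ∧ (¬b ∨ c) ∧ (¬b ∨ a)   [simplify]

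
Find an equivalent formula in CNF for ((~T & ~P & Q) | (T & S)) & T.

((~T & ~P & Q) | (T & S)) & T
⇔ (~T | T) & (~T | S) & (~P | T) & (~P | S) & (Q | T) & (Q | S) & T   (distribute | over &)
⇔ (~T | S) & (~P | S) & (Q | S) & T   (simplify)

(~T | S) & (~P | S) & (Q | S) & T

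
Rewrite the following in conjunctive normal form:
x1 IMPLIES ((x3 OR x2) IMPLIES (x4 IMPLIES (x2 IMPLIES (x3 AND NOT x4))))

x1 IMPLIES ((x3 OR x2) IMPLIES (x4 IMPLIES (x2 IMPLIES (x3 AND NOT x4))))
≡ NOT x1 OR ((x3 OR x2) IMPLIES (x4 IMPLIES (x2 IMPLIES (x3 AND NOT x4))))   [eliminate IMPLIES]
≡ NOT x1 OR NOT (x3 OR x2) OR (x4 IMPLIES (x2 IMPLIES (x3 AND NOT x4)))   [eliminate IMPLIES]
≡ NOT x1 OR NOT (x3 OR x2) OR NOT x4 OR (x2 IMPLIES (x3 AND NOT x4))   [eliminate IMPLIES]
≡ NOT x1 OR NOT (x3 OR x2) OR NOT x4 OR NOT x2 OR (x3 AND NOT x4)   [eliminate IMPLIES]
≡ NOT x1 OR (NOT x3 AND NOT x2) OR NOT x4 OR NOT x2 OR (x3 AND NOT x4)   [De Morgan]
≡ (NOT x1 OR NOT x3 OR NOT x4 OR NOT x2 OR x3) AND (NOT x1 OR NOT x3 OR NOT x4 OR NOT x2 OR NOT x4) AND (NOT x1 OR NOT x2 OR NOT x4 OR NOT x2 OR x3) AND (NOT x1 OR NOT x2 OR NOT x4 OR NOT x2 OR NOT x4)   [distribute OR over AND]
≡ NOT x1 OR NOT x2 OR NOT x4   [simplify]

NOT x1 OR NOT x2 OR NOT x4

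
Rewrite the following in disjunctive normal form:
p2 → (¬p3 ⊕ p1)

¬p2 ∨ (¬p3 ∧ ¬p1) ∨ (p3 ∧ p1)

p2 → (¬p3 ⊕ p1)
≡ ¬p2 ∨ (¬p3 ⊕ p1)   [eliminate →]
≡ ¬p2 ∨ (¬p3 ∧ ¬p1) ∨ (¬¬p3 ∧ p1)   [expand ⊕]
≡ ¬p2 ∨ (¬p3 ∧ ¬p1) ∨ (p3 ∧ p1)   [double negation]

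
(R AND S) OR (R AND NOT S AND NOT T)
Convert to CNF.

R AND (S OR NOT T)

(R AND S) OR (R AND NOT S AND NOT T)
= (R OR R) AND (R OR NOT S) AND (R OR NOT T) AND (S OR R) AND (S OR NOT S) AND (S OR NOT T)   [distribute OR over AND]
= R AND (S OR NOT T)   [simplify]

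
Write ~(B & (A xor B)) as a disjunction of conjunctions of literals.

~(B & (A xor B))
= ~(B & ((A & ~B) | (~A & B)))   [expand xor]
= ~B | ~((A & ~B) | (~A & B))   [De Morgan]
= ~B | (~(A & ~B) & ~(~A & B))   [De Morgan]
= ~B | ((~A | ~~B) & ~(~A & B))   [De Morgan]
= ~B | ((~A | B) & ~(~A & B))   [double negation]
= ~B | ((~A | B) & (~~A | ~B))   [De Morgan]
= ~B | ((~A | B) & (A | ~B))   [double negation]
= ~B | (~A & A) | (~A & ~B) | (B & A) | (B & ~B)   [distribute & over |]
= ~B | (B & A)   [simplify]

~B | (B & A)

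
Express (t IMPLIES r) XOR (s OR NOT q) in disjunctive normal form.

(NOT t AND NOT s AND q) OR (r AND NOT s AND q) OR (t AND NOT r AND s) OR (t AND NOT r AND NOT q)

(t IMPLIES r) XOR (s OR NOT q)
⇔ ((t IMPLIES r) AND NOT (s OR NOT q)) OR (NOT (t IMPLIES r) AND (s OR NOT q))   — expand XOR
⇔ ((NOT t OR r) AND NOT (s OR NOT q)) OR (NOT (t IMPLIES r) AND (s OR NOT q))   — eliminate IMPLIES
⇔ ((NOT t OR r) AND NOT (s OR NOT q)) OR (NOT (NOT t OR r) AND (s OR NOT q))   — eliminate IMPLIES
⇔ ((NOT t OR r) AND NOT s AND NOT NOT q) OR (NOT (NOT t OR r) AND (s OR NOT q))   — De Morgan
⇔ ((NOT t OR r) AND NOT s AND q) OR (NOT (NOT t OR r) AND (s OR NOT q))   — double negation
⇔ ((NOT t OR r) AND NOT s AND q) OR (NOT NOT t AND NOT r AND (s OR NOT q))   — De Morgan
⇔ ((NOT t OR r) AND NOT s AND q) OR (t AND NOT r AND (s OR NOT q))   — double negation
⇔ (NOT t AND NOT s AND q) OR (r AND NOT s AND q) OR (t AND NOT r AND s) OR (t AND NOT r AND NOT q)   — distribute AND over OR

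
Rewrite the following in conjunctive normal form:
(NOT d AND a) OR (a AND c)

(NOT d OR c) AND a

(NOT d AND a) OR (a AND c)
≡ (NOT d OR a) AND (NOT d OR c) AND (a OR a) AND (a OR c)
≡ (NOT d OR c) AND a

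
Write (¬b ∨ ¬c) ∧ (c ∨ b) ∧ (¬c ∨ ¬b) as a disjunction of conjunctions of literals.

(¬b ∧ c) ∨ (¬c ∧ b)

(¬b ∨ ¬c) ∧ (c ∨ b) ∧ (¬c ∨ ¬b)
⇔ (¬b ∧ c ∧ ¬c) ∨ (¬b ∧ c ∧ ¬b) ∨ (¬b ∧ b ∧ ¬c) ∨ (¬b ∧ b ∧ ¬b) ∨ (¬c ∧ c ∧ ¬c) ∨ (¬c ∧ c ∧ ¬b) ∨ (¬c ∧ b ∧ ¬c) ∨ (¬c ∧ b ∧ ¬b)   — distribute ∧ over ∨
⇔ (¬b ∧ c) ∨ (¬c ∧ b)   — simplify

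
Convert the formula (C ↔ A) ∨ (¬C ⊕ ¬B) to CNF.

(C ↔ A) ∨ (¬C ⊕ ¬B)
≡ ((C → A) ∧ (A → C)) ∨ (¬C ⊕ ¬B)
≡ ((¬C ∨ A) ∧ (A → C)) ∨ (¬C ⊕ ¬B)
≡ ((¬C ∨ A) ∧ (¬A ∨ C)) ∨ (¬C ⊕ ¬B)
≡ ((¬C ∨ A) ∧ (¬A ∨ C)) ∨ ((¬C ∨ ¬B) ∧ ¬(¬C ∧ ¬B))
≡ ((¬C ∨ A) ∧ (¬A ∨ C)) ∨ ((¬C ∨ ¬B) ∧ (¬¬C ∨ ¬¬B))
≡ ((¬C ∨ A) ∧ (¬A ∨ C)) ∨ ((¬C ∨ ¬B) ∧ (C ∨ ¬¬B))
≡ ((¬C ∨ A) ∧ (¬A ∨ C)) ∨ ((¬C ∨ ¬B) ∧ (C ∨ B))
≡ (¬C ∨ A ∨ ¬C ∨ ¬B) ∧ (¬C ∨ A ∨ C ∨ B) ∧ (¬A ∨ C ∨ ¬C ∨ ¬B) ∧ (¬A ∨ C ∨ C ∨ B)
≡ (¬C ∨ A ∨ ¬B) ∧ (¬A ∨ C ∨ B)

(¬C ∨ A ∨ ¬B) ∧ (¬A ∨ C ∨ B)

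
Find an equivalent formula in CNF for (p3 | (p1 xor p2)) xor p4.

(p3 | p1 | p2 | p4) & (p3 | ~p1 | ~p2 | p4) & (~p3 | ~p4) & (~p1 | p2 | ~p4) & (~p2 | p1 | ~p4)

(p3 | (p1 xor p2)) xor p4
= (p3 | (p1 xor p2) | p4) & ~((p3 | (p1 xor p2)) & p4)   (expand xor)
= (p3 | ((p1 | p2) & ~(p1 & p2)) | p4) & ~((p3 | (p1 xor p2)) & p4)   (expand xor)
= (p3 | ((p1 | p2) & ~(p1 & p2)) | p4) & ~((p3 | ((p1 | p2) & ~(p1 & p2))) & p4)   (expand xor)
= (p3 | ((p1 | p2) & (~p1 | ~p2)) | p4) & ~((p3 | ((p1 | p2) & ~(p1 & p2))) & p4)   (De Morgan)
= (p3 | ((p1 | p2) & (~p1 | ~p2)) | p4) & (~(p3 | ((p1 | p2) & ~(p1 & p2))) | ~p4)   (De Morgan)
= (p3 | ((p1 | p2) & (~p1 | ~p2)) | p4) & ((~p3 & ~((p1 | p2) & ~(p1 & p2))) | ~p4)   (De Morgan)
= (p3 | ((p1 | p2) & (~p1 | ~p2)) | p4) & ((~p3 & (~(p1 | p2) | ~~(p1 & p2))) | ~p4)   (De Morgan)
= (p3 | ((p1 | p2) & (~p1 | ~p2)) | p4) & ((~p3 & ((~p1 & ~p2) | ~~(p1 & p2))) | ~p4)   (De Morgan)
= (p3 | ((p1 | p2) & (~p1 | ~p2)) | p4) & ((~p3 & ((~p1 & ~p2) | (p1 & p2))) | ~p4)   (double negation)
= (p3 | p1 | p2 | p4) & (p3 | ~p1 | ~p2 | p4) & (~p3 | ~p4) & (~p1 | p1 | ~p4) & (~p1 | p2 | ~p4) & (~p2 | p1 | ~p4) & (~p2 | p2 | ~p4)   (distribute | over &)
= (p3 | p1 | p2 | p4) & (p3 | ~p1 | ~p2 | p4) & (~p3 | ~p4) & (~p1 | p2 | ~p4) & (~p2 | p1 | ~p4)   (simplify)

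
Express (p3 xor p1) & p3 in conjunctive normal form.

(p3 xor p1) & p3
⇔ (p3 | p1) & ~(p3 & p1) & p3   [expand xor]
⇔ (p3 | p1) & (~p3 | ~p1) & p3   [De Morgan]
⇔ (~p3 | ~p1) & p3   [simplify]

(~p3 | ~p1) & p3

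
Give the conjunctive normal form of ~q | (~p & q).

~q | ~p

~q | (~p & q)
≡ (~q | ~p) & (~q | q)   (distribute | over &)
≡ ~q | ~p   (simplify)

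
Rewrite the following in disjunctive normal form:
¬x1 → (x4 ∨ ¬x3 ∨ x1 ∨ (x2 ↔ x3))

x1 ∨ x4 ∨ ¬x3 ∨ (x3 ∧ x2)

¬x1 → (x4 ∨ ¬x3 ∨ x1 ∨ (x2 ↔ x3))
≡ ¬¬x1 ∨ x4 ∨ ¬x3 ∨ x1 ∨ (x2 ↔ x3)   [eliminate →]
≡ ¬¬x1 ∨ x4 ∨ ¬x3 ∨ x1 ∨ ((x2 → x3) ∧ (x3 → x2))   [eliminate ↔]
≡ ¬¬x1 ∨ x4 ∨ ¬x3 ∨ x1 ∨ ((¬x2 ∨ x3) ∧ (x3 → x2))   [eliminate →]
≡ ¬¬x1 ∨ x4 ∨ ¬x3 ∨ x1 ∨ ((¬x2 ∨ x3) ∧ (¬x3 ∨ x2))   [eliminate →]
≡ x1 ∨ x4 ∨ ¬x3 ∨ x1 ∨ ((¬x2 ∨ x3) ∧ (¬x3 ∨ x2))   [double negation]
≡ x1 ∨ x4 ∨ ¬x3 ∨ x1 ∨ (¬x2 ∧ ¬x3) ∨ (¬x2 ∧ x2) ∨ (x3 ∧ ¬x3) ∨ (x3 ∧ x2)   [distribute ∧ over ∨]
≡ x1 ∨ x4 ∨ ¬x3 ∨ (x3 ∧ x2)   [simplify]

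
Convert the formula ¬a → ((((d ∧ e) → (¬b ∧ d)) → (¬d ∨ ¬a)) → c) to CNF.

¬a → ((((d ∧ e) → (¬b ∧ d)) → (¬d ∨ ¬a)) → c)
⇔ ¬¬a ∨ ((((d ∧ e) → (¬b ∧ d)) → (¬d ∨ ¬a)) → c)   (eliminate →)
⇔ ¬¬a ∨ ¬(((d ∧ e) → (¬b ∧ d)) → (¬d ∨ ¬a)) ∨ c   (eliminate →)
⇔ ¬¬a ∨ ¬(¬((d ∧ e) → (¬b ∧ d)) ∨ ¬d ∨ ¬a) ∨ c   (eliminate →)
⇔ ¬¬a ∨ ¬(¬(¬(d ∧ e) ∨ (¬b ∧ d)) ∨ ¬d ∨ ¬a) ∨ c   (eliminate →)
⇔ a ∨ ¬(¬(¬(d ∧ e) ∨ (¬b ∧ d)) ∨ ¬d ∨ ¬a) ∨ c   (double negation)
⇔ a ∨ (¬¬(¬(d ∧ e) ∨ (¬b ∧ d)) ∧ ¬¬d ∧ ¬¬a) ∨ c   (De Morgan)
⇔ a ∨ ((¬(d ∧ e) ∨ (¬b ∧ d)) ∧ ¬¬d ∧ ¬¬a) ∨ c   (double negation)
⇔ a ∨ ((¬d ∨ ¬e ∨ (¬b ∧ d)) ∧ ¬¬d ∧ ¬¬a) ∨ c   (De Morgan)
⇔ a ∨ ((¬d ∨ ¬e ∨ (¬b ∧ d)) ∧ d ∧ ¬¬a) ∨ c   (double negation)
⇔ a ∨ ((¬d ∨ ¬e ∨ (¬b ∧ d)) ∧ d ∧ a) ∨ c   (double negation)
⇔ (a ∨ ¬d ∨ ¬e ∨ ¬b ∨ c) ∧ (a ∨ ¬d ∨ ¬e ∨ d ∨ c) ∧ (a ∨ d ∨ c) ∧ (a ∨ a ∨ c)   (distribute ∨ over ∧)
⇔ a ∨ c   (simplify)

a ∨ c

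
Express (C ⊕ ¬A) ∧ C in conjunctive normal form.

(¬C ∨ A) ∧ C

(C ⊕ ¬A) ∧ C
≡ (C ∨ ¬A) ∧ ¬(C ∧ ¬A) ∧ C   — expand ⊕
≡ (C ∨ ¬A) ∧ (¬C ∨ ¬¬A) ∧ C   — De Morgan
≡ (C ∨ ¬A) ∧ (¬C ∨ A) ∧ C   — double negation
≡ (¬C ∨ A) ∧ C   — simplify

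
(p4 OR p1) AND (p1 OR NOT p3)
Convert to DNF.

(p4 OR p1) AND (p1 OR NOT p3)
≡ (p4 AND p1) OR (p4 AND NOT p3) OR (p1 AND p1) OR (p1 AND NOT p3)   [distribute AND over OR]
≡ (p4 AND NOT p3) OR p1   [simplify]

(p4 AND NOT p3) OR p1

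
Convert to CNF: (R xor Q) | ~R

~R | ~Q

(R xor Q) | ~R
≡ ((R | Q) & ~(R & Q)) | ~R   (expand xor)
≡ ((R | Q) & (~R | ~Q)) | ~R   (De Morgan)
≡ (R | Q | ~R) & (~R | ~Q | ~R)   (distribute | over &)
≡ ~R | ~Q   (simplify)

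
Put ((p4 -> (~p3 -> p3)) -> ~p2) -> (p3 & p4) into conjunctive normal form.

(~p4 | p3) & (p2 | p3) & (p2 | p4)

((p4 -> (~p3 -> p3)) -> ~p2) -> (p3 & p4)
≡ ~((p4 -> (~p3 -> p3)) -> ~p2) | (p3 & p4)   [eliminate ->]
≡ ~(~(p4 -> (~p3 -> p3)) | ~p2) | (p3 & p4)   [eliminate ->]
≡ ~(~(~p4 | (~p3 -> p3)) | ~p2) | (p3 & p4)   [eliminate ->]
≡ ~(~(~p4 | ~~p3 | p3) | ~p2) | (p3 & p4)   [eliminate ->]
≡ (~~(~p4 | ~~p3 | p3) & ~~p2) | (p3 & p4)   [De Morgan]
≡ ((~p4 | ~~p3 | p3) & ~~p2) | (p3 & p4)   [double negation]
≡ ((~p4 | p3 | p3) & ~~p2) | (p3 & p4)   [double negation]
≡ ((~p4 | p3 | p3) & p2) | (p3 & p4)   [double negation]
≡ (~p4 | p3 | p3 | p3) & (~p4 | p3 | p3 | p4) & (p2 | p3) & (p2 | p4)   [distribute | over &]
≡ (~p4 | p3) & (p2 | p3) & (p2 | p4)   [simplify]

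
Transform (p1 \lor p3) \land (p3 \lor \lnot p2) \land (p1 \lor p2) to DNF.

(p1 \land p3) \lor (p1 \land \lnot p2) \lor (p3 \land p2)

(p1 \lor p3) \land (p3 \lor \lnot p2) \land (p1 \lor p2)
= (p1 \land p3 \land p1) \lor (p1 \land p3 \land p2) \lor (p1 \land \lnot p2 \land p1) \lor (p1 \land \lnot p2 \land p2) \lor (p3 \land p3 \land p1) \lor (p3 \land p3 \land p2) \lor (p3 \land \lnot p2 \land p1) \lor (p3 \land \lnot p2 \land p2)   [distribute \land over \lor]
= (p1 \land p3) \lor (p1 \land \lnot p2) \lor (p3 \land p2)   [simplify]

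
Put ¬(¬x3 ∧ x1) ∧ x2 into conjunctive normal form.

¬(¬x3 ∧ x1) ∧ x2
= (¬¬x3 ∨ ¬x1) ∧ x2   [De Morgan]
= (x3 ∨ ¬x1) ∧ x2   [double negation]

(x3 ∨ ¬x1) ∧ x2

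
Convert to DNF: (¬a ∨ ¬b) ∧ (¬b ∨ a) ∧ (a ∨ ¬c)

(¬a ∨ ¬b) ∧ (¬b ∨ a) ∧ (a ∨ ¬c)
⇔ (¬a ∧ ¬b ∧ a) ∨ (¬a ∧ ¬b ∧ ¬c) ∨ (¬a ∧ a ∧ a) ∨ (¬a ∧ a ∧ ¬c) ∨ (¬b ∧ ¬b ∧ a) ∨ (¬b ∧ ¬b ∧ ¬c) ∨ (¬b ∧ a ∧ a) ∨ (¬b ∧ a ∧ ¬c)
⇔ (¬b ∧ a) ∨ (¬b ∧ ¬c)

(¬b ∧ a) ∨ (¬b ∧ ¬c)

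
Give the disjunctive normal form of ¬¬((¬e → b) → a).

¬¬((¬e → b) → a)
≡ ¬¬(¬(¬e → b) ∨ a)   (eliminate →)
≡ ¬¬(¬(¬¬e ∨ b) ∨ a)   (eliminate →)
≡ ¬(¬¬e ∨ b) ∨ a   (double negation)
≡ (¬¬¬e ∧ ¬b) ∨ a   (De Morgan)
≡ (¬e ∧ ¬b) ∨ a   (double negation)

(¬e ∧ ¬b) ∨ a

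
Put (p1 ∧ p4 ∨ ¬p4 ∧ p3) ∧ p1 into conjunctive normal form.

(p4 ∨ p3) ∧ p1

(p1 ∧ p4 ∨ ¬p4 ∧ p3) ∧ p1
⇔ (p1 ∨ ¬p4) ∧ (p1 ∨ p3) ∧ (p4 ∨ ¬p4) ∧ (p4 ∨ p3) ∧ p1   [distribute ∨ over ∧]
⇔ (p4 ∨ p3) ∧ p1   [simplify]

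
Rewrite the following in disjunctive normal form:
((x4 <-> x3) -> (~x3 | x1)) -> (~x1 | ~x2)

((x4 <-> x3) -> (~x3 | x1)) -> (~x1 | ~x2)
⇔ ~((x4 <-> x3) -> (~x3 | x1)) | ~x1 | ~x2   — eliminate ->
⇔ ~(~(x4 <-> x3) | ~x3 | x1) | ~x1 | ~x2   — eliminate ->
⇔ ~(~((x4 -> x3) & (x3 -> x4)) | ~x3 | x1) | ~x1 | ~x2   — eliminate <->
⇔ ~(~((~x4 | x3) & (x3 -> x4)) | ~x3 | x1) | ~x1 | ~x2   — eliminate ->
⇔ ~(~((~x4 | x3) & (~x3 | x4)) | ~x3 | x1) | ~x1 | ~x2   — eliminate ->
⇔ (~~((~x4 | x3) & (~x3 | x4)) & ~~x3 & ~x1) | ~x1 | ~x2   — De Morgan
⇔ ((~x4 | x3) & (~x3 | x4) & ~~x3 & ~x1) | ~x1 | ~x2   — double negation
⇔ ((~x4 | x3) & (~x3 | x4) & x3 & ~x1) | ~x1 | ~x2   — double negation
⇔ (~x4 & ~x3 & x3 & ~x1) | (~x4 & x4 & x3 & ~x1) | (x3 & ~x3 & x3 & ~x1) | (x3 & x4 & x3 & ~x1) | ~x1 | ~x2   — distribute & over |
⇔ ~x1 | ~x2   — simplify

~x1 | ~x2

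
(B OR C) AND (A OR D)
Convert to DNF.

(B OR C) AND (A OR D)
⇔ (B AND A) OR (B AND D) OR (C AND A) OR (C AND D)   [distribute AND over OR]

(B AND A) OR (B AND D) OR (C AND A) OR (C AND D)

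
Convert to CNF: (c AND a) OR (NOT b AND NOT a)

(c AND a) OR (NOT b AND NOT a)
= (c OR NOT b) AND (c OR NOT a) AND (a OR NOT b) AND (a OR NOT a)   [distribute OR over AND]
= (c OR NOT b) AND (c OR NOT a) AND (a OR NOT b)   [simplify]

(c OR NOT b) AND (c OR NOT a) AND (a OR NOT b)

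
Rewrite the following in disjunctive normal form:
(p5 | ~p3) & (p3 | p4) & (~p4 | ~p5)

(p5 | ~p3) & (p3 | p4) & (~p4 | ~p5)
≡ (p5 & p3 & ~p4) | (p5 & p3 & ~p5) | (p5 & p4 & ~p4) | (p5 & p4 & ~p5) | (~p3 & p3 & ~p4) | (~p3 & p3 & ~p5) | (~p3 & p4 & ~p4) | (~p3 & p4 & ~p5)   [distribute & over |]
≡ (p5 & p3 & ~p4) | (~p3 & p4 & ~p5)   [simplify]

(p5 & p3 & ~p4) | (~p3 & p4 & ~p5)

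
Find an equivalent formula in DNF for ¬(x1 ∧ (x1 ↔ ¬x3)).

¬x1 ∨ (x1 ∧ x3)

¬(x1 ∧ (x1 ↔ ¬x3))
≡ ¬(x1 ∧ (x1 → ¬x3) ∧ (¬x3 → x1))
≡ ¬(x1 ∧ (¬x1 ∨ ¬x3) ∧ (¬x3 → x1))
≡ ¬(x1 ∧ (¬x1 ∨ ¬x3) ∧ (¬¬x3 ∨ x1))
≡ ¬x1 ∨ ¬(¬x1 ∨ ¬x3) ∨ ¬(¬¬x3 ∨ x1)
≡ ¬x1 ∨ (¬¬x1 ∧ ¬¬x3) ∨ ¬(¬¬x3 ∨ x1)
≡ ¬x1 ∨ (x1 ∧ ¬¬x3) ∨ ¬(¬¬x3 ∨ x1)
≡ ¬x1 ∨ (x1 ∧ x3) ∨ ¬(¬¬x3 ∨ x1)
≡ ¬x1 ∨ (x1 ∧ x3) ∨ (¬¬¬x3 ∧ ¬x1)
≡ ¬x1 ∨ (x1 ∧ x3) ∨ (¬x3 ∧ ¬x1)
≡ ¬x1 ∨ (x1 ∧ x3)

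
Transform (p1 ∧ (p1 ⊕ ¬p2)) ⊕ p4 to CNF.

(p1 ∨ p4) ∧ (¬p1 ∨ p2 ∨ p4) ∧ (¬p1 ∨ ¬p2 ∨ ¬p4)

(p1 ∧ (p1 ⊕ ¬p2)) ⊕ p4
⇔ ((p1 ∧ (p1 ⊕ ¬p2)) ∨ p4) ∧ ¬(p1 ∧ (p1 ⊕ ¬p2) ∧ p4)   [expand ⊕]
⇔ ((p1 ∧ (p1 ∨ ¬p2) ∧ ¬(p1 ∧ ¬p2)) ∨ p4) ∧ ¬(p1 ∧ (p1 ⊕ ¬p2) ∧ p4)   [expand ⊕]
⇔ ((p1 ∧ (p1 ∨ ¬p2) ∧ ¬(p1 ∧ ¬p2)) ∨ p4) ∧ ¬(p1 ∧ (p1 ∨ ¬p2) ∧ ¬(p1 ∧ ¬p2) ∧ p4)   [expand ⊕]
⇔ ((p1 ∧ (p1 ∨ ¬p2) ∧ (¬p1 ∨ ¬¬p2)) ∨ p4) ∧ ¬(p1 ∧ (p1 ∨ ¬p2) ∧ ¬(p1 ∧ ¬p2) ∧ p4)   [De Morgan]
⇔ ((p1 ∧ (p1 ∨ ¬p2) ∧ (¬p1 ∨ p2)) ∨ p4) ∧ ¬(p1 ∧ (p1 ∨ ¬p2) ∧ ¬(p1 ∧ ¬p2) ∧ p4)   [double negation]
⇔ ((p1 ∧ (p1 ∨ ¬p2) ∧ (¬p1 ∨ p2)) ∨ p4) ∧ (¬p1 ∨ ¬(p1 ∨ ¬p2) ∨ ¬¬(p1 ∧ ¬p2) ∨ ¬p4)   [De Morgan]
⇔ ((p1 ∧ (p1 ∨ ¬p2) ∧ (¬p1 ∨ p2)) ∨ p4) ∧ (¬p1 ∨ (¬p1 ∧ ¬¬p2) ∨ ¬¬(p1 ∧ ¬p2) ∨ ¬p4)   [De Morgan]
⇔ ((p1 ∧ (p1 ∨ ¬p2) ∧ (¬p1 ∨ p2)) ∨ p4) ∧ (¬p1 ∨ (¬p1 ∧ p2) ∨ ¬¬(p1 ∧ ¬p2) ∨ ¬p4)   [double negation]
⇔ ((p1 ∧ (p1 ∨ ¬p2) ∧ (¬p1 ∨ p2)) ∨ p4) ∧ (¬p1 ∨ (¬p1 ∧ p2) ∨ (p1 ∧ ¬p2) ∨ ¬p4)   [double negation]
⇔ (p1 ∨ p4) ∧ (p1 ∨ ¬p2 ∨ p4) ∧ (¬p1 ∨ p2 ∨ p4) ∧ (¬p1 ∨ ¬p1 ∨ p1 ∨ ¬p4) ∧ (¬p1 ∨ ¬p1 ∨ ¬p2 ∨ ¬p4) ∧ (¬p1 ∨ p2 ∨ p1 ∨ ¬p4) ∧ (¬p1 ∨ p2 ∨ ¬p2 ∨ ¬p4)   [distribute ∨ over ∧]
⇔ (p1 ∨ p4) ∧ (¬p1 ∨ p2 ∨ p4) ∧ (¬p1 ∨ ¬p2 ∨ ¬p4)   [simplify]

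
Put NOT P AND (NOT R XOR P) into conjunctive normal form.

NOT P AND (NOT R XOR P)
= NOT P AND (NOT R OR P) AND NOT (NOT R AND P)   — expand XOR
= NOT P AND (NOT R OR P) AND (NOT NOT R OR NOT P)   — De Morgan
= NOT P AND (NOT R OR P) AND (R OR NOT P)   — double negation
= NOT P AND (NOT R OR P)   — simplify

NOT P AND (NOT R OR P)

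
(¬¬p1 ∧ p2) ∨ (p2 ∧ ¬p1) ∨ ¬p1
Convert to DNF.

(¬¬p1 ∧ p2) ∨ (p2 ∧ ¬p1) ∨ ¬p1
= (p1 ∧ p2) ∨ (p2 ∧ ¬p1) ∨ ¬p1   [double negation]
= (p1 ∧ p2) ∨ ¬p1   [simplify]

(p1 ∧ p2) ∨ ¬p1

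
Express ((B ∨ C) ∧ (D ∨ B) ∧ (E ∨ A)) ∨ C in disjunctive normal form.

((B ∨ C) ∧ (D ∨ B) ∧ (E ∨ A)) ∨ C
⇔ (B ∧ D ∧ E) ∨ (B ∧ D ∧ A) ∨ (B ∧ B ∧ E) ∨ (B ∧ B ∧ A) ∨ (C ∧ D ∧ E) ∨ (C ∧ D ∧ A) ∨ (C ∧ B ∧ E) ∨ (C ∧ B ∧ A) ∨ C
⇔ (B ∧ E) ∨ (B ∧ A) ∨ C

(B ∧ E) ∨ (B ∧ A) ∨ C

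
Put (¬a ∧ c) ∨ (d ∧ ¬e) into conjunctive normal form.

(¬a ∧ c) ∨ (d ∧ ¬e)
= (¬a ∨ d) ∧ (¬a ∨ ¬e) ∧ (c ∨ d) ∧ (c ∨ ¬e)   [distribute ∨ over ∧]

(¬a ∨ d) ∧ (¬a ∨ ¬e) ∧ (c ∨ d) ∧ (c ∨ ¬e)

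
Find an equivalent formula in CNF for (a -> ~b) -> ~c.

(a | ~c) & (b | ~c)

(a -> ~b) -> ~c
= ~(a -> ~b) | ~c   (eliminate ->)
= ~(~a | ~b) | ~c   (eliminate ->)
= (~~a & ~~b) | ~c   (De Morgan)
= (a & ~~b) | ~c   (double negation)
= (a & b) | ~c   (double negation)
= (a | ~c) & (b | ~c)   (distribute | over &)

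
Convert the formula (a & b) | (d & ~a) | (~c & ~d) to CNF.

(a & b) | (d & ~a) | (~c & ~d)
≡ (a | d | ~c) & (a | d | ~d) & (a | ~a | ~c) & (a | ~a | ~d) & (b | d | ~c) & (b | d | ~d) & (b | ~a | ~c) & (b | ~a | ~d)   — distribute | over &
≡ (a | d | ~c) & (b | d | ~c) & (b | ~a | ~c) & (b | ~a | ~d)   — simplify

(a | d | ~c) & (b | d | ~c) & (b | ~a | ~c) & (b | ~a | ~d)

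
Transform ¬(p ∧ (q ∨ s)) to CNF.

¬(p ∧ (q ∨ s))
⇔ ¬p ∨ ¬(q ∨ s)   [De Morgan]
⇔ ¬p ∨ (¬q ∧ ¬s)   [De Morgan]
⇔ (¬p ∨ ¬q) ∧ (¬p ∨ ¬s)   [distribute ∨ over ∧]

(¬p ∨ ¬q) ∧ (¬p ∨ ¬s)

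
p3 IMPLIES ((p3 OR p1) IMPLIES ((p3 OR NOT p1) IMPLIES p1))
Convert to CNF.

p3 IMPLIES ((p3 OR p1) IMPLIES ((p3 OR NOT p1) IMPLIES p1))
≡ NOT p3 OR ((p3 OR p1) IMPLIES ((p3 OR NOT p1) IMPLIES p1))   — eliminate IMPLIES
≡ NOT p3 OR NOT (p3 OR p1) OR ((p3 OR NOT p1) IMPLIES p1)   — eliminate IMPLIES
≡ NOT p3 OR NOT (p3 OR p1) OR NOT (p3 OR NOT p1) OR p1   — eliminate IMPLIES
≡ NOT p3 OR (NOT p3 AND NOT p1) OR NOT (p3 OR NOT p1) OR p1   — De Morgan
≡ NOT p3 OR (NOT p3 AND NOT p1) OR (NOT p3 AND NOT NOT p1) OR p1   — De Morgan
≡ NOT p3 OR (NOT p3 AND NOT p1) OR (NOT p3 AND p1) OR p1   — double negation
≡ (NOT p3 OR NOT p3 OR NOT p3 OR p1) AND (NOT p3 OR NOT p3 OR p1 OR p1) AND (NOT p3 OR NOT p1 OR NOT p3 OR p1) AND (NOT p3 OR NOT p1 OR p1 OR p1)   — distribute OR over AND
≡ NOT p3 OR p1   — simplify

NOT p3 OR p1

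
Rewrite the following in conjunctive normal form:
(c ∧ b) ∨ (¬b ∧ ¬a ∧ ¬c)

(c ∨ ¬b) ∧ (c ∨ ¬a) ∧ (b ∨ ¬a) ∧ (b ∨ ¬c)

(c ∧ b) ∨ (¬b ∧ ¬a ∧ ¬c)
= (c ∨ ¬b) ∧ (c ∨ ¬a) ∧ (c ∨ ¬c) ∧ (b ∨ ¬b) ∧ (b ∨ ¬a) ∧ (b ∨ ¬c)   — distribute ∨ over ∧
= (c ∨ ¬b) ∧ (c ∨ ¬a) ∧ (b ∨ ¬a) ∧ (b ∨ ¬c)   — simplify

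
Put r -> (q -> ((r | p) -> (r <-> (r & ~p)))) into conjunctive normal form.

~r | ~q | ~p

r -> (q -> ((r | p) -> (r <-> (r & ~p))))
= ~r | (q -> ((r | p) -> (r <-> (r & ~p))))   — eliminate ->
= ~r | ~q | ((r | p) -> (r <-> (r & ~p)))   — eliminate ->
= ~r | ~q | ~(r | p) | (r <-> (r & ~p))   — eliminate ->
= ~r | ~q | ~(r | p) | ((r -> (r & ~p)) & ((r & ~p) -> r))   — eliminate <->
= ~r | ~q | ~(r | p) | ((~r | (r & ~p)) & ((r & ~p) -> r))   — eliminate ->
= ~r | ~q | ~(r | p) | ((~r | (r & ~p)) & (~(r & ~p) | r))   — eliminate ->
= ~r | ~q | (~r & ~p) | ((~r | (r & ~p)) & (~(r & ~p) | r))   — De Morgan
= ~r | ~q | (~r & ~p) | ((~r | (r & ~p)) & (~r | ~~p | r))   — De Morgan
= ~r | ~q | (~r & ~p) | ((~r | (r & ~p)) & (~r | p | r))   — double negation
= (~r | ~q | ~r | ~r | r) & (~r | ~q | ~r | ~r | ~p) & (~r | ~q | ~r | ~r | p | r) & (~r | ~q | ~p | ~r | r) & (~r | ~q | ~p | ~r | ~p) & (~r | ~q | ~p | ~r | p | r)   — distribute | over &
= ~r | ~q | ~p   — simplify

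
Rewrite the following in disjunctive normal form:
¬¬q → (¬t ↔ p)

¬¬q → (¬t ↔ p)
≡ ¬¬¬q ∨ (¬t ↔ p)   [eliminate →]
≡ ¬¬¬q ∨ (¬t → p) ∧ (p → ¬t)   [eliminate ↔]
≡ ¬¬¬q ∨ (¬¬t ∨ p) ∧ (p → ¬t)   [eliminate →]
≡ ¬¬¬q ∨ (¬¬t ∨ p) ∧ (¬p ∨ ¬t)   [eliminate →]
≡ ¬q ∨ (¬¬t ∨ p) ∧ (¬p ∨ ¬t)   [double negation]
≡ ¬q ∨ (t ∨ p) ∧ (¬p ∨ ¬t)   [double negation]
≡ ¬q ∨ t ∧ ¬p ∨ t ∧ ¬t ∨ p ∧ ¬p ∨ p ∧ ¬t   [distribute ∧ over ∨]
≡ ¬q ∨ t ∧ ¬p ∨ p ∧ ¬t   [simplify]

¬q ∨ t ∧ ¬p ∨ p ∧ ¬t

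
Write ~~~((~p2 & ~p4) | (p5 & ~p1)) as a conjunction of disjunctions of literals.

(p2 | p4) & (~p5 | p1)

~~~((~p2 & ~p4) | (p5 & ~p1))
≡ ~((~p2 & ~p4) | (p5 & ~p1))   [double negation]
≡ ~(~p2 & ~p4) & ~(p5 & ~p1)   [De Morgan]
≡ (~~p2 | ~~p4) & ~(p5 & ~p1)   [De Morgan]
≡ (p2 | ~~p4) & ~(p5 & ~p1)   [double negation]
≡ (p2 | p4) & ~(p5 & ~p1)   [double negation]
≡ (p2 | p4) & (~p5 | ~~p1)   [De Morgan]
≡ (p2 | p4) & (~p5 | p1)   [double negation]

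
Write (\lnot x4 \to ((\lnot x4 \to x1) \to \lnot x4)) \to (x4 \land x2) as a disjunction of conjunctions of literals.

(\lnot x4 \to ((\lnot x4 \to x1) \to \lnot x4)) \to (x4 \land x2)
≡ \lnot (\lnot x4 \to ((\lnot x4 \to x1) \to \lnot x4)) \lor (x4 \land x2)   — eliminate \to
≡ \lnot (\lnot \lnot x4 \lor ((\lnot x4 \to x1) \to \lnot x4)) \lor (x4 \land x2)   — eliminate \to
≡ \lnot (\lnot \lnot x4 \lor \lnot (\lnot x4 \to x1) \lor \lnot x4) \lor (x4 \land x2)   — eliminate \to
≡ \lnot (\lnot \lnot x4 \lor \lnot (\lnot \lnot x4 \lor x1) \lor \lnot x4) \lor (x4 \land x2)   — eliminate \to
≡ (\lnot \lnot \lnot x4 \land \lnot \lnot (\lnot \lnot x4 \lor x1) \land \lnot \lnot x4) \lor (x4 \land x2)   — De Morgan
≡ (\lnot x4 \land \lnot \lnot (\lnot \lnot x4 \lor x1) \land \lnot \lnot x4) \lor (x4 \land x2)   — double negation
≡ (\lnot x4 \land (\lnot \lnot x4 \lor x1) \land \lnot \lnot x4) \lor (x4 \land x2)   — double negation
≡ (\lnot x4 \land (x4 \lor x1) \land \lnot \lnot x4) \lor (x4 \land x2)   — double negation
≡ (\lnot x4 \land (x4 \lor x1) \land x4) \lor (x4 \land x2)   — double negation
≡ (\lnot x4 \land x4 \land x4) \lor (\lnot x4 \land x1 \land x4) \lor (x4 \land x2)   — distribute \land over \lor
≡ x4 \land x2   — simplify

x4 \land x2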